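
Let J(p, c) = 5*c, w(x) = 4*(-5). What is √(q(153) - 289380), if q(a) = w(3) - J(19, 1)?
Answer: I*√289405 ≈ 537.96*I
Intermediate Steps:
w(x) = -20
q(a) = -25 (q(a) = -20 - 5 = -25)
√(q(153) - 289380) = √(-25 - 289380) = √(-289405) = I*√289405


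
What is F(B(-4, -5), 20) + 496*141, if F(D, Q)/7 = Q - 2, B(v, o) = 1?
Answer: 70062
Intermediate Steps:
F(D, Q) = -14 + 7*Q (F(D, Q) = 7*(Q - 2) = 7*(-2 + Q) = -14 + 7*Q)
F(B(-4, -5), 20) + 496*141 = (-14 + 7*20) + 496*141 = (-14 + 140) + 69936 = 126 + 69936 = 70062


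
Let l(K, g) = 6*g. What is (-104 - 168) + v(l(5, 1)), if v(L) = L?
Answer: -266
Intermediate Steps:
(-104 - 168) + v(l(5, 1)) = (-104 - 168) + 6*1 = -272 + 6 = -266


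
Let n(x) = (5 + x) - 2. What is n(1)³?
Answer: 64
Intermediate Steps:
n(x) = 3 + x
n(1)³ = (3 + 1)³ = 4³ = 64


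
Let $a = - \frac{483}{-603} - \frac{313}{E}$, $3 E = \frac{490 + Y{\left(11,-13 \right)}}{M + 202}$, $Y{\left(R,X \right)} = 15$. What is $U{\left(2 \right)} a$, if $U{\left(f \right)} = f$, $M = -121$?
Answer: $- \frac{30413108}{101505} \approx -299.62$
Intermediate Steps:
$E = \frac{505}{243}$ ($E = \frac{\left(490 + 15\right) \frac{1}{-121 + 202}}{3} = \frac{505 \cdot \frac{1}{81}}{3} = \frac{1}{3} \cdot \frac{505}{81} = \frac{505}{243} \approx 2.0782$)
$a = - \frac{15206554}{101505}$ ($a = - \frac{483}{-603} - \frac{313}{\frac{505}{243}} = \left(-483\right) \left(- \frac{1}{603}\right) - \frac{76059}{505} = \frac{161}{201} - \frac{76059}{505} = - \frac{15206554}{101505} \approx -149.81$)
$U{\left(2 \right)} a = 2 \left(- \frac{15206554}{101505}\right) = - \frac{30413108}{101505}$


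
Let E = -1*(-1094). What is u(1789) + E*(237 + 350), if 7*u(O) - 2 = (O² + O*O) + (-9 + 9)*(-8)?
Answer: 10896290/7 ≈ 1.5566e+6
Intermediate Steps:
E = 1094
u(O) = 2/7 + 2*O²/7 (u(O) = 2/7 + ((O² + O*O) + (-9 + 9)*(-8))/7 = 2/7 + ((O² + O²) + 0*(-8))/7 = 2/7 + (2*O² + 0)/7 = 2/7 + (2*O²)/7 = 2/7 + 2*O²/7)
u(1789) + E*(237 + 350) = (2/7 + (2/7)*1789²) + 1094*(237 + 350) = (2/7 + (2/7)*3200521) + 1094*587 = (2/7 + 6401042/7) + 642178 = 6401044/7 + 642178 = 10896290/7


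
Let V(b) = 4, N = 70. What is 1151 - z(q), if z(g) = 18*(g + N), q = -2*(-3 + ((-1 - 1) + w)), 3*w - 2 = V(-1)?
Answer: -217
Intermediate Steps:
w = 2 (w = ⅔ + (⅓)*4 = ⅔ + 4/3 = 2)
q = 6 (q = -2*(-3 + ((-1 - 1) + 2)) = -2*(-3 + (-2 + 2)) = -2*(-3 + 0) = -2*(-3) = 6)
z(g) = 1260 + 18*g (z(g) = 18*(g + 70) = 18*(70 + g) = 1260 + 18*g)
1151 - z(q) = 1151 - (1260 + 18*6) = 1151 - (1260 + 108) = 1151 - 1*1368 = 1151 - 1368 = -217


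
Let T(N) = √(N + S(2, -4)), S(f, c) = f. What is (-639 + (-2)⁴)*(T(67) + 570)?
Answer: -355110 - 623*√69 ≈ -3.6029e+5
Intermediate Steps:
T(N) = √(2 + N) (T(N) = √(N + 2) = √(2 + N))
(-639 + (-2)⁴)*(T(67) + 570) = (-639 + (-2)⁴)*(√(2 + 67) + 570) = (-639 + 16)*(√69 + 570) = -623*(570 + √69) = -355110 - 623*√69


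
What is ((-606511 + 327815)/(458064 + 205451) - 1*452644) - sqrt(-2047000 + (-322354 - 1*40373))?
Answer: -300336362356/663515 - I*sqrt(2409727) ≈ -4.5264e+5 - 1552.3*I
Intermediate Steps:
((-606511 + 327815)/(458064 + 205451) - 1*452644) - sqrt(-2047000 + (-322354 - 1*40373)) = (-278696/663515 - 452644) - sqrt(-2047000 + (-322354 - 40373)) = (-278696*1/663515 - 452644) - sqrt(-2047000 - 362727) = (-278696/663515 - 452644) - sqrt(-2409727) = -300336362356/663515 - I*sqrt(2409727)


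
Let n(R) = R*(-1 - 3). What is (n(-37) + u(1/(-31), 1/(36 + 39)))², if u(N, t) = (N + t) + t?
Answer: 118395863569/5405625 ≈ 21902.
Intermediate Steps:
u(N, t) = N + 2*t
n(R) = -4*R (n(R) = R*(-4) = -4*R)
(n(-37) + u(1/(-31), 1/(36 + 39)))² = (-4*(-37) + (1/(-31) + 2/(36 + 39)))² = (148 + (-1/31 + 2/75))² = (148 - 13/2325)² = (344087/2325)² = 118395863569/5405625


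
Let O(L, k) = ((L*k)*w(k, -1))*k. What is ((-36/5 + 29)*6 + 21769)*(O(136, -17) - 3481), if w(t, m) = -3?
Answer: -13292412107/5 ≈ -2.6585e+9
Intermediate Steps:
O(L, k) = -3*L*k² (O(L, k) = ((L*k)*(-3))*k = (-3*L*k)*k = -3*L*k²)
((-36/5 + 29)*6 + 21769)*(O(136, -17) - 3481) = ((-36/5 + 29)*6 + 21769)*(-3*136*(-17)² - 3481) = ((-36*⅕ + 29)*6 + 21769)*(-3*136*289 - 3481) = ((-36/5 + 29)*6 + 21769)*(-117912 - 3481) = ((109/5)*6 + 21769)*(-121393) = (654/5 + 21769)*(-121393) = (109499/5)*(-121393) = -13292412107/5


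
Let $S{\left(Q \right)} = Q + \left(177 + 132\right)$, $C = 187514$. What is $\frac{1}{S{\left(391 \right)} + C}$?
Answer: $\frac{1}{188214} \approx 5.3131 \cdot 10^{-6}$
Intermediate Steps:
$S{\left(Q \right)} = 309 + Q$ ($S{\left(Q \right)} = Q + 309 = 309 + Q$)
$\frac{1}{S{\left(391 \right)} + C} = \frac{1}{\left(309 + 391\right) + 187514} = \frac{1}{700 + 187514} = \frac{1}{188214}$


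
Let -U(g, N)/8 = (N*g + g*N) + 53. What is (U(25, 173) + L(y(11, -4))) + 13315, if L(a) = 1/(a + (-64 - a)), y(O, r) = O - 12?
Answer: -3603777/64 ≈ -56309.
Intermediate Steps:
y(O, r) = -12 + O
U(g, N) = -424 - 16*N*g (U(g, N) = -8*((N*g + g*N) + 53) = -8*((N*g + N*g) + 53) = -8*(2*N*g + 53) = -8*(53 + 2*N*g) = -424 - 16*N*g)
L(a) = -1/64 (L(a) = 1/(-64) = -1/64)
(U(25, 173) + L(y(11, -4))) + 13315 = ((-424 - 16*173*25) - 1/64) + 13315 = ((-424 - 69200) - 1/64) + 13315 = (-69624 - 1/64) + 13315 = -4455937/64 + 13315 = -3603777/64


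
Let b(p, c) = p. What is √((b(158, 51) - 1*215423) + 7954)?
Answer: I*√207311 ≈ 455.31*I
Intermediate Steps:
√((b(158, 51) - 1*215423) + 7954) = √((158 - 1*215423) + 7954) = √((158 - 215423) + 7954) = √(-215265 + 7954) = √(-207311) = I*√207311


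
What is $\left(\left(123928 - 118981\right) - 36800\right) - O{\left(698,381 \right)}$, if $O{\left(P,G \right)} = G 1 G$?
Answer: $-177014$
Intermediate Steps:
$O{\left(P,G \right)} = G^{2}$ ($O{\left(P,G \right)} = G G = G^{2}$)
$\left(\left(123928 - 118981\right) - 36800\right) - O{\left(698,381 \right)} = \left(\left(123928 - 118981\right) - 36800\right) - 381^{2} = \left(4947 - 36800\right) - 145161 = -31853 - 145161 = -177014$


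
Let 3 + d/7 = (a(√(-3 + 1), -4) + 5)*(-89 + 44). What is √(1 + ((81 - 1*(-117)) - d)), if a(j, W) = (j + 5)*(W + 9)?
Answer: √(9670 + 1575*I*√2) ≈ 98.978 + 11.252*I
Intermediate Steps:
a(j, W) = (5 + j)*(9 + W)
d = -9471 - 1575*I*√2 (d = -21 + 7*(((45 + 5*(-4) + 9*√(-3 + 1) - 4*√(-3 + 1)) + 5)*(-89 + 44)) = -21 + 7*(((45 - 20 + 9*√(-2) - 4*I*√2) + 5)*(-45)) = -21 + 7*(((45 - 20 + 9*(I*√2) - 4*I*√2) + 5)*(-45)) = -21 + 7*(((45 - 20 + 9*I*√2 - 4*I*√2) + 5)*(-45)) = -21 + 7*(((25 + 5*I*√2) + 5)*(-45)) = -21 + 7*((30 + 5*I*√2)*(-45)) = -21 + 7*(-1350 - 225*I*√2) = -21 + (-9450 - 1575*I*√2) = -9471 - 1575*I*√2 ≈ -9471.0 - 2227.4*I)
√(1 + ((81 - 1*(-117)) - d)) = √(1 + ((81 - 1*(-117)) - (-9471 - 1575*I*√2))) = √(1 + ((81 + 117) + (9471 + 1575*I*√2))) = √(1 + (198 + (9471 + 1575*I*√2))) = √(1 + (9669 + 1575*I*√2)) = √(9670 + 1575*I*√2)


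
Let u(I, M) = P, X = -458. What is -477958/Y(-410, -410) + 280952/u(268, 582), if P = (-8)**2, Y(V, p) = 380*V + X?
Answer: 2745724183/625032 ≈ 4392.9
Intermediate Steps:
Y(V, p) = -458 + 380*V (Y(V, p) = 380*V - 458 = -458 + 380*V)
P = 64
u(I, M) = 64
-477958/Y(-410, -410) + 280952/u(268, 582) = -477958/(-458 + 380*(-410)) + 280952/64 = -477958/(-458 - 155800) + 280952*(1/64) = -477958/(-156258) + 35119/8 = -477958*(-1/156258) + 35119/8 = 238979/78129 + 35119/8 = 2745724183/625032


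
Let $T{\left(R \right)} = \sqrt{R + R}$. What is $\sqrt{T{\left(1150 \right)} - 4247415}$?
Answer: $\sqrt{-4247415 + 10 \sqrt{23}} \approx 2060.9 i$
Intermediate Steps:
$T{\left(R \right)} = \sqrt{2} \sqrt{R}$ ($T{\left(R \right)} = \sqrt{2 R} = \sqrt{2} \sqrt{R}$)
$\sqrt{T{\left(1150 \right)} - 4247415} = \sqrt{\sqrt{2} \sqrt{1150} - 4247415} = \sqrt{\sqrt{2} \cdot 5 \sqrt{46} - 4247415} = \sqrt{10 \sqrt{23} - 4247415} = \sqrt{-4247415 + 10 \sqrt{23}}$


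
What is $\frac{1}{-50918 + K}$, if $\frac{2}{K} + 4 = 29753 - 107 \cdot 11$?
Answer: $- \frac{14286}{727414547} \approx -1.9639 \cdot 10^{-5}$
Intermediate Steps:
$K = \frac{1}{14286}$ ($K = \frac{2}{-4 + \left(29753 - 107 \cdot 11\right)} = \frac{2}{-4 + \left(29753 - 1177\right)} = \frac{2}{-4 + 28576} = \frac{2}{28572} = 2 \cdot \frac{1}{28572} = \frac{1}{14286} \approx 6.9999 \cdot 10^{-5}$)
$\frac{1}{-50918 + K} = \frac{1}{-50918 + \frac{1}{14286}} = \frac{1}{- \frac{727414547}{14286}} = - \frac{14286}{727414547}$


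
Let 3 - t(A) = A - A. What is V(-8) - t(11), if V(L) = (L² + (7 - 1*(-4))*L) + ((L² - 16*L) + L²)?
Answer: 229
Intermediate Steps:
t(A) = 3 (t(A) = 3 - (A - A) = 3 - 1*0 = 3 + 0 = 3)
V(L) = -5*L + 3*L² (V(L) = (L² + (7 + 4)*L) + (-16*L + 2*L²) = (L² + 11*L) + (-16*L + 2*L²) = -5*L + 3*L²)
V(-8) - t(11) = -8*(-5 + 3*(-8)) - 1*3 = -8*(-5 - 24) - 3 = -8*(-29) - 3 = 232 - 3 = 229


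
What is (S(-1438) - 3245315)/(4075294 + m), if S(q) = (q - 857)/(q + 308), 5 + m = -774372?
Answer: -733440731/746007242 ≈ -0.98316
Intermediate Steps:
m = -774377 (m = -5 - 774372 = -774377)
S(q) = (-857 + q)/(308 + q)
(S(-1438) - 3245315)/(4075294 + m) = ((-857 - 1438)/(308 - 1438) - 3245315)/(4075294 - 774377) = (-2295/(-1130) - 3245315)/3300917 = (-1/1130*(-2295) - 3245315)*(1/3300917) = (459/226 - 3245315)*(1/3300917) = -733440731/226*1/3300917 = -733440731/746007242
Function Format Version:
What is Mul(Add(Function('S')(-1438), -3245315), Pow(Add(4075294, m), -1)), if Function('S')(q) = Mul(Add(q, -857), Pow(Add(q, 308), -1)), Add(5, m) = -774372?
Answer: Rational(-733440731, 746007242) ≈ -0.98316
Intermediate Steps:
m = -774377 (m = Add(-5, -774372) = -774377)
Function('S')(q) = Mul(Pow(Add(308, q), -1), Add(-857, q)) (Function('S')(q) = Mul(Add(-857, q), Pow(Add(308, q), -1)) = Mul(Pow(Add(308, q), -1), Add(-857, q)))
Mul(Add(Function('S')(-1438), -3245315), Pow(Add(4075294, m), -1)) = Mul(Add(Mul(Pow(Add(308, -1438), -1), Add(-857, -1438)), -3245315), Pow(Add(4075294, -774377), -1)) = Mul(Add(Mul(Pow(-1130, -1), -2295), -3245315), Pow(3300917, -1)) = Mul(Add(Mul(Rational(-1, 1130), -2295), -3245315), Rational(1, 3300917)) = Mul(Add(Rational(459, 226), -3245315), Rational(1, 3300917)) = Mul(Rational(-733440731, 226), Rational(1, 3300917)) = Rational(-733440731, 746007242)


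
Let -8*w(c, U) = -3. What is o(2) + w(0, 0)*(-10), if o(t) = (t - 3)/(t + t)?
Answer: -4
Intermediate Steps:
w(c, U) = 3/8 (w(c, U) = -⅛*(-3) = 3/8)
o(t) = (-3 + t)/(2*t) (o(t) = (-3 + t)/((2*t)) = (-3 + t)*(1/(2*t)) = (-3 + t)/(2*t))
o(2) + w(0, 0)*(-10) = (½)*(-3 + 2)/2 + (3/8)*(-10) = (½)*(½)*(-1) - 15/4 = -¼ - 15/4 = -4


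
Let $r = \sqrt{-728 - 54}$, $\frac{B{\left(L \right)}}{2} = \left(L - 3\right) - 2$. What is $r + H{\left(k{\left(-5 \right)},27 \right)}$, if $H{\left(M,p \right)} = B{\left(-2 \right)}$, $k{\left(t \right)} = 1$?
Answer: $-14 + i \sqrt{782} \approx -14.0 + 27.964 i$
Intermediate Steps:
$B{\left(L \right)} = -10 + 2 L$ ($B{\left(L \right)} = 2 \left(\left(L - 3\right) - 2\right) = 2 \left(\left(-3 + L\right) - 2\right) = 2 \left(-5 + L\right) = -10 + 2 L$)
$r = i \sqrt{782}$ ($r = \sqrt{-782} = i \sqrt{782} \approx 27.964 i$)
$H{\left(M,p \right)} = -14$ ($H{\left(M,p \right)} = -10 + 2 \left(-2\right) = -10 - 4 = -14$)
$r + H{\left(k{\left(-5 \right)},27 \right)} = i \sqrt{782} - 14 = -14 + i \sqrt{782}$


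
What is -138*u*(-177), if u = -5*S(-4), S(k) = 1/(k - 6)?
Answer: 12213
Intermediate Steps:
S(k) = 1/(-6 + k)
u = ½ (u = -5/(-6 - 4) = -5/(-10) = -5*(-⅒) = ½ ≈ 0.50000)
-138*u*(-177) = -138*½*(-177) = -69*(-177) = 12213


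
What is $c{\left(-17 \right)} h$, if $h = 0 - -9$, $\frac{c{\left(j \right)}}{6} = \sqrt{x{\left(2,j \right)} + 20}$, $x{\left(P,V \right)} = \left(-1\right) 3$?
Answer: $54 \sqrt{17} \approx 222.65$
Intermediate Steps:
$x{\left(P,V \right)} = -3$
$c{\left(j \right)} = 6 \sqrt{17}$ ($c{\left(j \right)} = 6 \sqrt{-3 + 20} = 6 \sqrt{17}$)
$h = 9$ ($h = 0 + 9 = 9$)
$c{\left(-17 \right)} h = 6 \sqrt{17} \cdot 9 = 54 \sqrt{17}$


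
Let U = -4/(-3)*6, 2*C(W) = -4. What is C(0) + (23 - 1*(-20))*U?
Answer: 342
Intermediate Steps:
C(W) = -2 (C(W) = (½)*(-4) = -2)
U = 8 (U = -4*(-1)/3*6 = -1*(-4/3)*6 = (4/3)*6 = 8)
C(0) + (23 - 1*(-20))*U = -2 + (23 - 1*(-20))*8 = -2 + (23 + 20)*8 = -2 + 43*8 = -2 + 344 = 342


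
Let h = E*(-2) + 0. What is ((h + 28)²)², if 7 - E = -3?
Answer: 4096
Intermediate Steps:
E = 10 (E = 7 - 1*(-3) = 7 + 3 = 10)
h = -20 (h = 10*(-2) + 0 = -20 + 0 = -20)
((h + 28)²)² = ((-20 + 28)²)² = (8²)² = 64² = 4096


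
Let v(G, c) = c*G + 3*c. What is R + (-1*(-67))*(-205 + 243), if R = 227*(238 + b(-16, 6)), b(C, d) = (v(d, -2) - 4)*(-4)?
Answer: 76548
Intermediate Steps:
v(G, c) = 3*c + G*c (v(G, c) = G*c + 3*c = 3*c + G*c)
b(C, d) = 40 + 8*d (b(C, d) = (-2*(3 + d) - 4)*(-4) = ((-6 - 2*d) - 4)*(-4) = (-10 - 2*d)*(-4) = 40 + 8*d)
R = 74002 (R = 227*(238 + (40 + 8*6)) = 227*(238 + (40 + 48)) = 227*(238 + 88) = 227*326 = 74002)
R + (-1*(-67))*(-205 + 243) = 74002 + (-1*(-67))*(-205 + 243) = 74002 + 67*38 = 74002 + 2546 = 76548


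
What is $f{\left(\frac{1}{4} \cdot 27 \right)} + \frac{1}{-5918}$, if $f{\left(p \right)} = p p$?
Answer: $\frac{2157103}{47344} \approx 45.562$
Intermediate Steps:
$f{\left(p \right)} = p^{2}$
$f{\left(\frac{1}{4} \cdot 27 \right)} + \frac{1}{-5918} = \left(\frac{1}{4} \cdot 27\right)^{2} + \frac{1}{-5918} = \left(\frac{1}{4} \cdot 27\right)^{2} - \frac{1}{5918} = \left(\frac{27}{4}\right)^{2} - \frac{1}{5918} = \frac{729}{16} - \frac{1}{5918} = \frac{2157103}{47344}$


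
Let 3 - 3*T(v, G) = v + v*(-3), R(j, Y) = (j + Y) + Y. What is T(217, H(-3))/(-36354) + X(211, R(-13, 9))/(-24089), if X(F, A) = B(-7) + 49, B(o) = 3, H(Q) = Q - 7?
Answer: -1246009/202091886 ≈ -0.0061656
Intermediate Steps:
H(Q) = -7 + Q
R(j, Y) = j + 2*Y (R(j, Y) = (Y + j) + Y = j + 2*Y)
T(v, G) = 1 + 2*v/3 (T(v, G) = 1 - (v + v*(-3))/3 = 1 - (v - 3*v)/3 = 1 - (-2)*v/3 = 1 + 2*v/3)
X(F, A) = 52 (X(F, A) = 3 + 49 = 52)
T(217, H(-3))/(-36354) + X(211, R(-13, 9))/(-24089) = (1 + (⅔)*217)/(-36354) + 52/(-24089) = (1 + 434/3)*(-1/36354) + 52*(-1/24089) = (437/3)*(-1/36354) - 4/1853 = -437/109062 - 4/1853 = -1246009/202091886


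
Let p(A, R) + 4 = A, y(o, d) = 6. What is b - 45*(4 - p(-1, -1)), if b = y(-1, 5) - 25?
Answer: -424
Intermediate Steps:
p(A, R) = -4 + A
b = -19 (b = 6 - 25 = -19)
b - 45*(4 - p(-1, -1)) = -19 - 45*(4 - (-4 - 1)) = -19 - 45*(4 - 1*(-5)) = -19 - 45*(4 + 5) = -19 - 45*9 = -19 - 405 = -424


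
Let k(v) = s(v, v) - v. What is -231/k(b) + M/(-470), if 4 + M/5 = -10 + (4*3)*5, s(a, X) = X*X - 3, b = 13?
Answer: -4792/2397 ≈ -1.9992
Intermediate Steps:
s(a, X) = -3 + X² (s(a, X) = X² - 3 = -3 + X²)
M = 230 (M = -20 + 5*(-10 + (4*3)*5) = -20 + 5*(-10 + 12*5) = -20 + 5*(-10 + 60) = -20 + 5*50 = -20 + 250 = 230)
k(v) = -3 + v² - v (k(v) = (-3 + v²) - v = -3 + v² - v)
-231/k(b) + M/(-470) = -231/(-3 + 13² - 1*13) + 230/(-470) = -231/(-3 + 169 - 13) + 230*(-1/470) = -231/153 - 23/47 = -231*1/153 - 23/47 = -77/51 - 23/47 = -4792/2397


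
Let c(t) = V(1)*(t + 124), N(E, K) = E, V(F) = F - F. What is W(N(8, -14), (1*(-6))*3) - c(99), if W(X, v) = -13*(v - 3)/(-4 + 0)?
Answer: -273/4 ≈ -68.250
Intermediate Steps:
V(F) = 0
c(t) = 0 (c(t) = 0*(t + 124) = 0*(124 + t) = 0)
W(X, v) = -39/4 + 13*v/4 (W(X, v) = -13*(-3 + v)/(-4) = -13*(-3 + v)*(-1)/4 = -13*(¾ - v/4) = -39/4 + 13*v/4)
W(N(8, -14), (1*(-6))*3) - c(99) = (-39/4 + 13*((1*(-6))*3)/4) - 1*0 = (-39/4 + 13*(-6*3)/4) + 0 = (-39/4 + (13/4)*(-18)) + 0 = (-39/4 - 117/2) + 0 = -273/4 + 0 = -273/4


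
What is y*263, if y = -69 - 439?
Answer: -133604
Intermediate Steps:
y = -508
y*263 = -508*263 = -133604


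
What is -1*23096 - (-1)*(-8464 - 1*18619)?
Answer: -50179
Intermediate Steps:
-1*23096 - (-1)*(-8464 - 1*18619) = -23096 - (-1)*(-8464 - 18619) = -23096 - (-1)*(-27083) = -23096 - 1*27083 = -23096 - 27083 = -50179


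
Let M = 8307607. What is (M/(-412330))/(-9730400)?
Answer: 8307607/4012135832000 ≈ 2.0706e-6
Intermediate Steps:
(M/(-412330))/(-9730400) = (8307607/(-412330))/(-9730400) = (8307607*(-1/412330))*(-1/9730400) = -8307607/412330*(-1/9730400) = 8307607/4012135832000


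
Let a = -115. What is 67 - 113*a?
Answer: 13062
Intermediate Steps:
67 - 113*a = 67 - 113*(-115) = 67 + 12995 = 13062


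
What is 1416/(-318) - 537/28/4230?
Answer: -9326767/2092440 ≈ -4.4574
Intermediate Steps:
1416/(-318) - 537/28/4230 = 1416*(-1/318) - 537*1/28*(1/4230) = -236/53 - 537/28*1/4230 = -236/53 - 179/39480 = -9326767/2092440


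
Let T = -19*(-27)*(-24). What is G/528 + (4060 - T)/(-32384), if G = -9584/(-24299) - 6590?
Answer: -7663925417/590174112 ≈ -12.986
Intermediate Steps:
T = -12312 (T = 513*(-24) = -12312)
G = -160120826/24299 (G = -9584*(-1/24299) - 6590 = 9584/24299 - 6590 = -160120826/24299 ≈ -6589.6)
G/528 + (4060 - T)/(-32384) = -160120826/24299/528 + (4060 - 1*(-12312))/(-32384) = -160120826/24299*1/528 + (4060 + 12312)*(-1/32384) = -80060413/6414936 + 16372*(-1/32384) = -80060413/6414936 - 4093/8096 = -7663925417/590174112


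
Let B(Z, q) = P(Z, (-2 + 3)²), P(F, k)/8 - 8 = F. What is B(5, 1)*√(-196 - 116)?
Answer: 208*I*√78 ≈ 1837.0*I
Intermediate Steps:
P(F, k) = 64 + 8*F
B(Z, q) = 64 + 8*Z
B(5, 1)*√(-196 - 116) = (64 + 8*5)*√(-196 - 116) = (64 + 40)*√(-312) = 104*(2*I*√78) = 208*I*√78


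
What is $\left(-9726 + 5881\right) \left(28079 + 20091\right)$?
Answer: $-185213650$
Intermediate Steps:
$\left(-9726 + 5881\right) \left(28079 + 20091\right) = \left(-3845\right) 48170 = -185213650$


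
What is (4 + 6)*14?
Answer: 140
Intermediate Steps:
(4 + 6)*14 = 10*14 = 140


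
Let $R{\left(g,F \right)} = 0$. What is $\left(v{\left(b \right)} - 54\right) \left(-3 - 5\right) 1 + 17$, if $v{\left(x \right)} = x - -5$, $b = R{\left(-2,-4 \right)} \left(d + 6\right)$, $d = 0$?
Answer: $409$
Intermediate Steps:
$b = 0$ ($b = 0 \left(0 + 6\right) = 0 \cdot 6 = 0$)
$v{\left(x \right)} = 5 + x$ ($v{\left(x \right)} = x + 5 = 5 + x$)
$\left(v{\left(b \right)} - 54\right) \left(-3 - 5\right) 1 + 17 = \left(\left(5 + 0\right) - 54\right) \left(-3 - 5\right) 1 + 17 = \left(5 - 54\right) \left(\left(-8\right) 1\right) + 17 = \left(-49\right) \left(-8\right) + 17 = 392 + 17 = 409$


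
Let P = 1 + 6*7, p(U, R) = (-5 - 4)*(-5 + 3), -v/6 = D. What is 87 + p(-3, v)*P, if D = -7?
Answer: 861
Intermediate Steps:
v = 42 (v = -6*(-7) = 42)
p(U, R) = 18 (p(U, R) = -9*(-2) = 18)
P = 43 (P = 1 + 42 = 43)
87 + p(-3, v)*P = 87 + 18*43 = 87 + 774 = 861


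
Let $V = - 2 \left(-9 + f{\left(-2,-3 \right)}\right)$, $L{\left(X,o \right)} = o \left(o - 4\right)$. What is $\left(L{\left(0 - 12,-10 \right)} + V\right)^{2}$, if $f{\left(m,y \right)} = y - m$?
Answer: $25600$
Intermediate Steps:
$L{\left(X,o \right)} = o \left(-4 + o\right)$ ($L{\left(X,o \right)} = o \left(o - 4\right) = o \left(-4 + o\right)$)
$V = 20$ ($V = - 2 \left(-9 - 1\right) = \left(-2\right) \left(-10\right) = 20$)
$\left(L{\left(0 - 12,-10 \right)} + V\right)^{2} = \left(- 10 \left(-4 - 10\right) + 20\right)^{2} = \left(\left(-10\right) \left(-14\right) + 20\right)^{2} = \left(140 + 20\right)^{2} = 160^{2} = 25600$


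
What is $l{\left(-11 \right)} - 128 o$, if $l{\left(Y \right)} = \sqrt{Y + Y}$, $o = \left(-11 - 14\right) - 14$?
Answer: $4992 + i \sqrt{22} \approx 4992.0 + 4.6904 i$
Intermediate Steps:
$o = -39$ ($o = -25 - 14 = -39$)
$l{\left(Y \right)} = \sqrt{2} \sqrt{Y}$ ($l{\left(Y \right)} = \sqrt{2 Y} = \sqrt{2} \sqrt{Y}$)
$l{\left(-11 \right)} - 128 o = \sqrt{2} \sqrt{-11} - -4992 = \sqrt{2} i \sqrt{11} + 4992 = i \sqrt{22} + 4992 = 4992 + i \sqrt{22}$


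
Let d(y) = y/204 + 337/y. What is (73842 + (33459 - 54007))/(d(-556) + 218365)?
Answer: 1511204664/6191863469 ≈ 0.24406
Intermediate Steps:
d(y) = 337/y + y/204 (d(y) = y*(1/204) + 337/y = y/204 + 337/y = 337/y + y/204)
(73842 + (33459 - 54007))/(d(-556) + 218365) = (73842 + (33459 - 54007))/((337/(-556) + (1/204)*(-556)) + 218365) = (73842 - 20548)/((337*(-1/556) - 139/51) + 218365) = 53294/((-337/556 - 139/51) + 218365) = 53294/(-94471/28356 + 218365) = 53294/(6191863469/28356) = 53294*(28356/6191863469) = 1511204664/6191863469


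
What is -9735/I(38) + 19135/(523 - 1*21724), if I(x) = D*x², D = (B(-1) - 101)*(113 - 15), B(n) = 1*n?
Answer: -91997494835/102006661008 ≈ -0.90188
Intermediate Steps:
B(n) = n
D = -9996 (D = (-1 - 101)*(113 - 15) = -102*98 = -9996)
I(x) = -9996*x²
-9735/I(38) + 19135/(523 - 1*21724) = -9735/((-9996*38²)) + 19135/(523 - 1*21724) = -9735/((-9996*1444)) + 19135/(523 - 21724) = -9735/(-14434224) + 19135/(-21201) = -9735*(-1/14434224) + 19135*(-1/21201) = 3245/4811408 - 19135/21201 = -91997494835/102006661008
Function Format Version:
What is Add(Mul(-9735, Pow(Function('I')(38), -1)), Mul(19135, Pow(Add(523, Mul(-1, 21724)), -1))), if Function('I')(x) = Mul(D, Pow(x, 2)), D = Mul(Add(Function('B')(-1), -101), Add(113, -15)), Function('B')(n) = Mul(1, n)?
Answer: Rational(-91997494835, 102006661008) ≈ -0.90188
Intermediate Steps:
Function('B')(n) = n
D = -9996 (D = Mul(Add(-1, -101), Add(113, -15)) = Mul(-102, 98) = -9996)
Function('I')(x) = Mul(-9996, Pow(x, 2))
Add(Mul(-9735, Pow(Function('I')(38), -1)), Mul(19135, Pow(Add(523, Mul(-1, 21724)), -1))) = Add(Mul(-9735, Pow(Mul(-9996, Pow(38, 2)), -1)), Mul(19135, Pow(Add(523, Mul(-1, 21724)), -1))) = Add(Mul(-9735, Pow(Mul(-9996, 1444), -1)), Mul(19135, Pow(Add(523, -21724), -1))) = Add(Mul(-9735, Pow(-14434224, -1)), Mul(19135, Pow(-21201, -1))) = Add(Mul(-9735, Rational(-1, 14434224)), Mul(19135, Rational(-1, 21201))) = Add(Rational(3245, 4811408), Rational(-19135, 21201)) = Rational(-91997494835, 102006661008)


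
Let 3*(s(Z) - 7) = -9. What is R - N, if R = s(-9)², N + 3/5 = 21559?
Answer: -107712/5 ≈ -21542.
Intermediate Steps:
N = 107792/5 (N = -⅗ + 21559 = 107792/5 ≈ 21558.)
s(Z) = 4 (s(Z) = 7 + (⅓)*(-9) = 7 - 3 = 4)
R = 16 (R = 4² = 16)
R - N = 16 - 1*107792/5 = 16 - 107792/5 = -107712/5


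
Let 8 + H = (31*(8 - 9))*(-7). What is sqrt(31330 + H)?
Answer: sqrt(31539) ≈ 177.59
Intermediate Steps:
H = 209 (H = -8 + (31*(8 - 9))*(-7) = -8 + (31*(-1))*(-7) = -8 - 31*(-7) = -8 + 217 = 209)
sqrt(31330 + H) = sqrt(31330 + 209) = sqrt(31539)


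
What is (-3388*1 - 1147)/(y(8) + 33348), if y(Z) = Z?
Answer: -4535/33356 ≈ -0.13596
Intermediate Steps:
(-3388*1 - 1147)/(y(8) + 33348) = (-3388*1 - 1147)/(8 + 33348) = (-3388 - 1147)/33356 = -4535*1/33356 = -4535/33356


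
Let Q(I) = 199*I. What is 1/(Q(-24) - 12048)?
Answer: -1/16824 ≈ -5.9439e-5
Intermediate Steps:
1/(Q(-24) - 12048) = 1/(199*(-24) - 12048) = 1/(-4776 - 12048) = 1/(-16824) = -1/16824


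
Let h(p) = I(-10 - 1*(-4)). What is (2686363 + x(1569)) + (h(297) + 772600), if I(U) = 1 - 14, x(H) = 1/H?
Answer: 5427092551/1569 ≈ 3.4590e+6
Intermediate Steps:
I(U) = -13
h(p) = -13
(2686363 + x(1569)) + (h(297) + 772600) = (2686363 + 1/1569) + (-13 + 772600) = (2686363 + 1/1569) + 772587 = 4214903548/1569 + 772587 = 5427092551/1569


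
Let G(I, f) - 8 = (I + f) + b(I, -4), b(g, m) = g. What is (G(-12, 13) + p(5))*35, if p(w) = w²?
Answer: 770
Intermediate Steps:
G(I, f) = 8 + f + 2*I (G(I, f) = 8 + ((I + f) + I) = 8 + (f + 2*I) = 8 + f + 2*I)
(G(-12, 13) + p(5))*35 = ((8 + 13 + 2*(-12)) + 5²)*35 = ((8 + 13 - 24) + 25)*35 = (-3 + 25)*35 = 22*35 = 770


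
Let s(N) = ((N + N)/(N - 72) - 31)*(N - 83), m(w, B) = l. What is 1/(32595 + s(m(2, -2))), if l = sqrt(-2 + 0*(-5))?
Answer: 45595301/1603497293739 + 74405*I*sqrt(2)/3206994587478 ≈ 2.8435e-5 + 3.2811e-8*I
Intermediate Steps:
l = I*sqrt(2) (l = sqrt(-2 + 0) = sqrt(-2) = I*sqrt(2) ≈ 1.4142*I)
m(w, B) = I*sqrt(2)
s(N) = (-83 + N)*(-31 + 2*N/(-72 + N)) (s(N) = ((2*N)/(-72 + N) - 31)*(-83 + N) = (2*N/(-72 + N) - 31)*(-83 + N) = (-31 + 2*N/(-72 + N))*(-83 + N) = (-83 + N)*(-31 + 2*N/(-72 + N)))
1/(32595 + s(m(2, -2))) = 1/(32595 + (-185256 - 29*(I*sqrt(2))**2 + 4639*(I*sqrt(2)))/(-72 + I*sqrt(2))) = 1/(32595 + (-185256 - 29*(-2) + 4639*I*sqrt(2))/(-72 + I*sqrt(2))) = 1/(32595 + (-185256 + 58 + 4639*I*sqrt(2))/(-72 + I*sqrt(2))) = 1/(32595 + (-185198 + 4639*I*sqrt(2))/(-72 + I*sqrt(2)))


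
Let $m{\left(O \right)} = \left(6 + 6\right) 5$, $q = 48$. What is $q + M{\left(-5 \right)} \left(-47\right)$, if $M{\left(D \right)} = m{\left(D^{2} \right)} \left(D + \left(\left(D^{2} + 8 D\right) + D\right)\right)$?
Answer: $70548$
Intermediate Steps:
$m{\left(O \right)} = 60$ ($m{\left(O \right)} = 12 \cdot 5 = 60$)
$M{\left(D \right)} = 60 D^{2} + 600 D$ ($M{\left(D \right)} = 60 \left(D + \left(\left(D^{2} + 8 D\right) + D\right)\right) = 60 \left(D + \left(D^{2} + 9 D\right)\right) = 60 \left(D^{2} + 10 D\right) = 60 D^{2} + 600 D$)
$q + M{\left(-5 \right)} \left(-47\right) = 48 + 60 \left(-5\right) \left(10 - 5\right) \left(-47\right) = 48 + 60 \left(-5\right) 5 \left(-47\right) = 48 - -70500 = 48 + 70500 = 70548$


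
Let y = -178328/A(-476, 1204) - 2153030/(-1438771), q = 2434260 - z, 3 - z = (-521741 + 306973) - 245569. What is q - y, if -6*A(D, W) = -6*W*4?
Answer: 1709722124616941/866140142 ≈ 1.9740e+6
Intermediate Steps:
z = 460340 (z = 3 - ((-521741 + 306973) - 245569) = 3 - (-214768 - 245569) = 3 - 1*(-460337) = 3 + 460337 = 460340)
A(D, W) = 4*W (A(D, W) = -(-6*W)*4/6 = -(-4)*W = 4*W)
q = 1973920 (q = 2434260 - 1*460340 = 2434260 - 460340 = 1973920)
y = -30775520301/866140142 (y = -178328/(4*1204) - 2153030/(-1438771) = -178328/4816 - 2153030*(-1/1438771) = -178328*1/4816 + 2153030/1438771 = -22291/602 + 2153030/1438771 = -30775520301/866140142 ≈ -35.532)
q - y = 1973920 - 1*(-30775520301/866140142) = 1973920 + 30775520301/866140142 = 1709722124616941/866140142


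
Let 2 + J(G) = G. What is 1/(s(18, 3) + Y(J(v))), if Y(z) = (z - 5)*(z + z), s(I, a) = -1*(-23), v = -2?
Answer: 1/95 ≈ 0.010526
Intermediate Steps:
s(I, a) = 23
J(G) = -2 + G
Y(z) = 2*z*(-5 + z) (Y(z) = (-5 + z)*(2*z) = 2*z*(-5 + z))
1/(s(18, 3) + Y(J(v))) = 1/(23 + 2*(-2 - 2)*(-5 + (-2 - 2))) = 1/(23 + 2*(-4)*(-5 - 4)) = 1/(23 + 2*(-4)*(-9)) = 1/(23 + 72) = 1/95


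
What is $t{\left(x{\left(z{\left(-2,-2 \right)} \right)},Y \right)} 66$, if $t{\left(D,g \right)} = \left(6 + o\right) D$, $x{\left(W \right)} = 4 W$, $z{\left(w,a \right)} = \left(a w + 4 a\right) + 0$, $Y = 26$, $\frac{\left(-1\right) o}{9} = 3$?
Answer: $22176$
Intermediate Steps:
$o = -27$ ($o = \left(-9\right) 3 = -27$)
$z{\left(w,a \right)} = 4 a + a w$ ($z{\left(w,a \right)} = \left(4 a + a w\right) + 0 = 4 a + a w$)
$t{\left(D,g \right)} = - 21 D$ ($t{\left(D,g \right)} = \left(6 - 27\right) D = - 21 D$)
$t{\left(x{\left(z{\left(-2,-2 \right)} \right)},Y \right)} 66 = - 21 \cdot 4 \left(- 2 \left(4 - 2\right)\right) 66 = - 21 \cdot 4 \left(\left(-2\right) 2\right) 66 = - 21 \cdot 4 \left(-4\right) 66 = \left(-21\right) \left(-16\right) 66 = 336 \cdot 66 = 22176$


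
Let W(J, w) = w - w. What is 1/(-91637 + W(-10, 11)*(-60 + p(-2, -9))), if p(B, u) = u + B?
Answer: -1/91637 ≈ -1.0913e-5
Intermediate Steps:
p(B, u) = B + u
W(J, w) = 0
1/(-91637 + W(-10, 11)*(-60 + p(-2, -9))) = 1/(-91637 + 0*(-60 + (-2 - 9))) = 1/(-91637 + 0*(-60 - 11)) = 1/(-91637 + 0*(-71)) = 1/(-91637 + 0) = 1/(-91637) = -1/91637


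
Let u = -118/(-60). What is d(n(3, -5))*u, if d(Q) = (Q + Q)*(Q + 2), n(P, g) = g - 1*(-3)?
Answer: 0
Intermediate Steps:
n(P, g) = 3 + g (n(P, g) = g + 3 = 3 + g)
u = 59/30 (u = -118*(-1/60) = 59/30 ≈ 1.9667)
d(Q) = 2*Q*(2 + Q) (d(Q) = (2*Q)*(2 + Q) = 2*Q*(2 + Q))
d(n(3, -5))*u = (2*(3 - 5)*(2 + (3 - 5)))*(59/30) = (2*(-2)*(2 - 2))*(59/30) = (2*(-2)*0)*(59/30) = 0*(59/30) = 0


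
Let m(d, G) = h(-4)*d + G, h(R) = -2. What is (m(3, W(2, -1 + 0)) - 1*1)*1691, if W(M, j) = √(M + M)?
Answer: -8455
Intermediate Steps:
W(M, j) = √2*√M (W(M, j) = √(2*M) = √2*√M)
m(d, G) = G - 2*d (m(d, G) = -2*d + G = G - 2*d)
(m(3, W(2, -1 + 0)) - 1*1)*1691 = ((√2*√2 - 2*3) - 1*1)*1691 = ((2 - 6) - 1)*1691 = (-4 - 1)*1691 = -5*1691 = -8455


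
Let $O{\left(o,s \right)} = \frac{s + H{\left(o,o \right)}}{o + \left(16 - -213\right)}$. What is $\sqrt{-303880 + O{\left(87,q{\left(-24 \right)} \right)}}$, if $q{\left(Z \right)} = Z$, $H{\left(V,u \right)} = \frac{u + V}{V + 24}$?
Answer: $\frac{i \sqrt{10385319004170}}{5846} \approx 551.25 i$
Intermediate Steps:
$H{\left(V,u \right)} = \frac{V + u}{24 + V}$
$O{\left(o,s \right)} = \frac{s + \frac{2 o}{24 + o}}{229 + o}$ ($O{\left(o,s \right)} = \frac{s + \frac{o + o}{24 + o}}{o + \left(16 - -213\right)} = \frac{s + \frac{2 o}{24 + o}}{o + \left(16 + 213\right)} = \frac{s + \frac{2 o}{24 + o}}{o + 229} = \frac{s + \frac{2 o}{24 + o}}{229 + o}$)
$\sqrt{-303880 + O{\left(87,q{\left(-24 \right)} \right)}} = \sqrt{-303880 + \frac{2 \cdot 87 - 24 \left(24 + 87\right)}{\left(24 + 87\right) \left(229 + 87\right)}} = \sqrt{-303880 + \frac{174 - 2664}{111 \cdot 316}} = \sqrt{-303880 + \frac{1}{111} \cdot \frac{1}{316} \left(174 - 2664\right)} = \sqrt{-303880 + \frac{1}{111} \cdot \frac{1}{316} \left(-2490\right)} = \sqrt{-303880 - \frac{415}{5846}} = \sqrt{- \frac{1776482895}{5846}} = \frac{i \sqrt{10385319004170}}{5846}$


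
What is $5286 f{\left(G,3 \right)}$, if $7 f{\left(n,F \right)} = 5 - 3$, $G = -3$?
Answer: $\frac{10572}{7} \approx 1510.3$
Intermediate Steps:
$f{\left(n,F \right)} = \frac{2}{7}$ ($f{\left(n,F \right)} = \frac{5 - 3}{7} = \frac{1}{7} \cdot 2 = \frac{2}{7}$)
$5286 f{\left(G,3 \right)} = 5286 \cdot \frac{2}{7} = \frac{10572}{7}$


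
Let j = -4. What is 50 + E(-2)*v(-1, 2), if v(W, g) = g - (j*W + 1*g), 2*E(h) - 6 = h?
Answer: 42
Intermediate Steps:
E(h) = 3 + h/2
v(W, g) = 4*W (v(W, g) = g - (-4*W + 1*g) = g - (-4*W + g) = g - (g - 4*W) = g + (-g + 4*W) = 4*W)
50 + E(-2)*v(-1, 2) = 50 + (3 + (1/2)*(-2))*(4*(-1)) = 50 + (3 - 1)*(-4) = 50 + 2*(-4) = 50 - 8 = 42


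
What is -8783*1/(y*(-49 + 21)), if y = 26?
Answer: 8783/728 ≈ 12.065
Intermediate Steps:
-8783*1/(y*(-49 + 21)) = -8783*1/(26*(-49 + 21)) = -8783/((-28*26)) = -8783/(-728) = -8783*(-1/728) = 8783/728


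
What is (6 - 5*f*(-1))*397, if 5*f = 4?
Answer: 3970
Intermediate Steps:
f = 4/5 (f = (1/5)*4 = 4/5 ≈ 0.80000)
(6 - 5*f*(-1))*397 = (6 - 5*4/5*(-1))*397 = (6 - 4*(-1))*397 = (6 + 4)*397 = 10*397 = 3970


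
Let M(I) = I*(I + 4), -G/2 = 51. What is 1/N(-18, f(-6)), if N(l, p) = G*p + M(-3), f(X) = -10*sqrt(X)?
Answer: -1/2080803 - 340*I*sqrt(6)/2080803 ≈ -4.8058e-7 - 0.00040024*I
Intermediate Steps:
G = -102 (G = -2*51 = -102)
M(I) = I*(4 + I)
N(l, p) = -3 - 102*p (N(l, p) = -102*p - 3*(4 - 3) = -102*p - 3*1 = -102*p - 3 = -3 - 102*p)
1/N(-18, f(-6)) = 1/(-3 - (-1020)*sqrt(-6)) = 1/(-3 - (-1020)*I*sqrt(6)) = 1/(-3 + 1020*I*sqrt(6))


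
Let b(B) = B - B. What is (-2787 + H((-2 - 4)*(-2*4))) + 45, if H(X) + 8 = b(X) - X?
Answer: -2798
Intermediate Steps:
b(B) = 0
H(X) = -8 - X (H(X) = -8 + (0 - X) = -8 - X)
(-2787 + H((-2 - 4)*(-2*4))) + 45 = (-2787 + (-8 - (-2 - 4)*(-2*4))) + 45 = (-2787 + (-8 - (-6)*(-8))) + 45 = (-2787 + (-8 - 1*48)) + 45 = (-2787 + (-8 - 48)) + 45 = (-2787 - 56) + 45 = -2843 + 45 = -2798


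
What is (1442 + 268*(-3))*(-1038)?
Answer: -662244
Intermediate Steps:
(1442 + 268*(-3))*(-1038) = (1442 - 804)*(-1038) = 638*(-1038) = -662244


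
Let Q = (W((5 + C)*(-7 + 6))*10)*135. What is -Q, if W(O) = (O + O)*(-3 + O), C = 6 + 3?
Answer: -642600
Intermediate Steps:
C = 9
W(O) = 2*O*(-3 + O) (W(O) = (2*O)*(-3 + O) = 2*O*(-3 + O))
Q = 642600 (Q = ((2*((5 + 9)*(-7 + 6))*(-3 + (5 + 9)*(-7 + 6)))*10)*135 = ((2*(14*(-1))*(-3 + 14*(-1)))*10)*135 = ((2*(-14)*(-3 - 14))*10)*135 = ((2*(-14)*(-17))*10)*135 = (476*10)*135 = 4760*135 = 642600)
-Q = -1*642600 = -642600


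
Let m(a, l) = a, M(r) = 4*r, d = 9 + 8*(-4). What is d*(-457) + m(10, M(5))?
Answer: 10521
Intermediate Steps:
d = -23 (d = 9 - 32 = -23)
d*(-457) + m(10, M(5)) = -23*(-457) + 10 = 10511 + 10 = 10521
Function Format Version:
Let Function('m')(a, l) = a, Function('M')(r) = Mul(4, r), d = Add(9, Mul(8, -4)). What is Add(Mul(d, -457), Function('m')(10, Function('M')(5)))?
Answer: 10521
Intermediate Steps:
d = -23 (d = Add(9, -32) = -23)
Add(Mul(d, -457), Function('m')(10, Function('M')(5))) = Add(Mul(-23, -457), 10) = Add(10511, 10) = 10521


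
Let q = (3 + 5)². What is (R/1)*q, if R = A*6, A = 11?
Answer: 4224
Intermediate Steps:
R = 66 (R = 11*6 = 66)
q = 64 (q = 8² = 64)
(R/1)*q = (66/1)*64 = (66*1)*64 = 66*64 = 4224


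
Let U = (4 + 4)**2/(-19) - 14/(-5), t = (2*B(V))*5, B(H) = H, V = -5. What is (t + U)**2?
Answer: 23078416/9025 ≈ 2557.2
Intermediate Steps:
t = -50 (t = (2*(-5))*5 = -10*5 = -50)
U = -54/95 (U = 8**2*(-1/19) - 14*(-1/5) = 64*(-1/19) + 14/5 = -64/19 + 14/5 = -54/95 ≈ -0.56842)
(t + U)**2 = (-50 - 54/95)**2 = (-4804/95)**2 = 23078416/9025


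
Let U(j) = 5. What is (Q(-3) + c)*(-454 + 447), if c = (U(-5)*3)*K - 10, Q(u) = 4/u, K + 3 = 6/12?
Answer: 2051/6 ≈ 341.83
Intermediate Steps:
K = -5/2 (K = -3 + 6/12 = -3 + 6*(1/12) = -3 + ½ = -5/2 ≈ -2.5000)
c = -95/2 (c = (5*3)*(-5/2) - 10 = 15*(-5/2) - 10 = -75/2 - 10 = -95/2 ≈ -47.500)
(Q(-3) + c)*(-454 + 447) = (4/(-3) - 95/2)*(-454 + 447) = (4*(-⅓) - 95/2)*(-7) = (-4/3 - 95/2)*(-7) = -293/6*(-7) = 2051/6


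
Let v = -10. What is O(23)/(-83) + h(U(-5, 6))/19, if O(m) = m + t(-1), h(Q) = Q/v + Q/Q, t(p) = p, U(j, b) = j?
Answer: -587/3154 ≈ -0.18611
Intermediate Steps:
h(Q) = 1 - Q/10 (h(Q) = Q/(-10) + Q/Q = Q*(-⅒) + 1 = -Q/10 + 1 = 1 - Q/10)
O(m) = -1 + m (O(m) = m - 1 = -1 + m)
O(23)/(-83) + h(U(-5, 6))/19 = (-1 + 23)/(-83) + (1 - ⅒*(-5))/19 = 22*(-1/83) + (1 + ½)*(1/19) = -22/83 + (3/2)*(1/19) = -22/83 + 3/38 = -587/3154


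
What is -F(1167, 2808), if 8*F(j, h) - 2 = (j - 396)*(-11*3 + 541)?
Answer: -195835/4 ≈ -48959.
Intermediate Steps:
F(j, h) = -100583/4 + 127*j/2 (F(j, h) = 1/4 + ((j - 396)*(-11*3 + 541))/8 = 1/4 + ((-396 + j)*(-33 + 541))/8 = 1/4 + ((-396 + j)*508)/8 = 1/4 + (-201168 + 508*j)/8 = 1/4 + (-25146 + 127*j/2) = -100583/4 + 127*j/2)
-F(1167, 2808) = -(-100583/4 + (127/2)*1167) = -(-100583/4 + 148209/2) = -1*195835/4 = -195835/4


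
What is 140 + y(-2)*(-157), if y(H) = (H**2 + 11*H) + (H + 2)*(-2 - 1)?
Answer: 2966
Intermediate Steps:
y(H) = -6 + H**2 + 8*H (y(H) = (H**2 + 11*H) + (2 + H)*(-3) = (H**2 + 11*H) + (-6 - 3*H) = -6 + H**2 + 8*H)
140 + y(-2)*(-157) = 140 + (-6 + (-2)**2 + 8*(-2))*(-157) = 140 + (-6 + 4 - 16)*(-157) = 140 - 18*(-157) = 140 + 2826 = 2966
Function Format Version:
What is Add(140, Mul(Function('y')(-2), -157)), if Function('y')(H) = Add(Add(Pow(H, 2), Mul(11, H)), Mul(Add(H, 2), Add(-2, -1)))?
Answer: 2966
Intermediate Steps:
Function('y')(H) = Add(-6, Pow(H, 2), Mul(8, H)) (Function('y')(H) = Add(Add(Pow(H, 2), Mul(11, H)), Mul(Add(2, H), -3)) = Add(Add(Pow(H, 2), Mul(11, H)), Add(-6, Mul(-3, H))) = Add(-6, Pow(H, 2), Mul(8, H)))
Add(140, Mul(Function('y')(-2), -157)) = Add(140, Mul(Add(-6, Pow(-2, 2), Mul(8, -2)), -157)) = Add(140, Mul(Add(-6, 4, -16), -157)) = Add(140, Mul(-18, -157)) = Add(140, 2826) = 2966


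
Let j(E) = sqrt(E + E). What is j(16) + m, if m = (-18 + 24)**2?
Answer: 36 + 4*sqrt(2) ≈ 41.657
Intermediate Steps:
j(E) = sqrt(2)*sqrt(E) (j(E) = sqrt(2*E) = sqrt(2)*sqrt(E))
m = 36 (m = 6**2 = 36)
j(16) + m = sqrt(2)*sqrt(16) + 36 = sqrt(2)*4 + 36 = 4*sqrt(2) + 36 = 36 + 4*sqrt(2)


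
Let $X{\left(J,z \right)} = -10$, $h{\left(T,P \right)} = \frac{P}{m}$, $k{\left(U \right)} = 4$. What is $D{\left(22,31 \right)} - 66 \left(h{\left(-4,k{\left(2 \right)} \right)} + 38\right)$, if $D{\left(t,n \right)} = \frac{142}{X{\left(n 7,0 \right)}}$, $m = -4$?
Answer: $- \frac{12281}{5} \approx -2456.2$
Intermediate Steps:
$h{\left(T,P \right)} = - \frac{P}{4}$ ($h{\left(T,P \right)} = \frac{P}{-4} = P \left(- \frac{1}{4}\right) = - \frac{P}{4}$)
$D{\left(t,n \right)} = - \frac{71}{5}$ ($D{\left(t,n \right)} = \frac{142}{-10} = 142 \left(- \frac{1}{10}\right) = - \frac{71}{5}$)
$D{\left(22,31 \right)} - 66 \left(h{\left(-4,k{\left(2 \right)} \right)} + 38\right) = - \frac{71}{5} - 66 \left(\left(- \frac{1}{4}\right) 4 + 38\right) = - \frac{71}{5} - 66 \left(-1 + 38\right) = - \frac{71}{5} - 66 \cdot 37 = - \frac{71}{5} - 2442 = - \frac{12281}{5}$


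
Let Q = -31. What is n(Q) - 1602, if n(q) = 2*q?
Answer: -1664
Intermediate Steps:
n(Q) - 1602 = 2*(-31) - 1602 = -62 - 1602 = -1664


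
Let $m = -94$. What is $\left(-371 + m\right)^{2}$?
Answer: $216225$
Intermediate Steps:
$\left(-371 + m\right)^{2} = \left(-371 - 94\right)^{2} = \left(-465\right)^{2} = 216225$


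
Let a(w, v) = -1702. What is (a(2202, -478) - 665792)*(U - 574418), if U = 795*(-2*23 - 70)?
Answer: 444976865172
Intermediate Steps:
U = -92220 (U = 795*(-46 - 70) = 795*(-116) = -92220)
(a(2202, -478) - 665792)*(U - 574418) = (-1702 - 665792)*(-92220 - 574418) = -667494*(-666638) = 444976865172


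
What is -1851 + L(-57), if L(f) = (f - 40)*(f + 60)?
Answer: -2142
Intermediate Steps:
L(f) = (-40 + f)*(60 + f)
-1851 + L(-57) = -1851 + (-2400 + (-57)² + 20*(-57)) = -1851 + (-2400 + 3249 - 1140) = -1851 - 291 = -2142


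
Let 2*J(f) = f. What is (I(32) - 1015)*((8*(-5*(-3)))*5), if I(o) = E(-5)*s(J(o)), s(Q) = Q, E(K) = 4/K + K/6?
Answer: -624680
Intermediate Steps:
E(K) = 4/K + K/6 (E(K) = 4/K + K*(1/6) = 4/K + K/6)
J(f) = f/2
I(o) = -49*o/60 (I(o) = (4/(-5) + (1/6)*(-5))*(o/2) = (4*(-1/5) - 5/6)*(o/2) = (-4/5 - 5/6)*(o/2) = -49*o/60)
(I(32) - 1015)*((8*(-5*(-3)))*5) = (-49/60*32 - 1015)*((8*(-5*(-3)))*5) = (-392/15 - 1015)*((8*15)*5) = -124936*5 = -15617/15*600 = -624680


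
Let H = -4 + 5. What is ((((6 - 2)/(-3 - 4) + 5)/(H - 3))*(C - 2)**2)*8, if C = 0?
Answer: -496/7 ≈ -70.857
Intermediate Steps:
H = 1
((((6 - 2)/(-3 - 4) + 5)/(H - 3))*(C - 2)**2)*8 = ((((6 - 2)/(-3 - 4) + 5)/(1 - 3))*(0 - 2)**2)*8 = (((4/(-7) + 5)/(-2))*(-2)**2)*8 = (((4*(-1/7) + 5)*(-1/2))*4)*8 = (((-4/7 + 5)*(-1/2))*4)*8 = (((31/7)*(-1/2))*4)*8 = -31/14*4*8 = -62/7*8 = -496/7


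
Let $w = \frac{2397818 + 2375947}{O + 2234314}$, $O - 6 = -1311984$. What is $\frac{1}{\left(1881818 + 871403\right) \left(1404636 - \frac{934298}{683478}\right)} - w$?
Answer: $- \frac{6308992716131034088268271}{1218956338618621606942880} \approx -5.1757$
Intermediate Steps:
$O = -1311978$ ($O = 6 - 1311984 = -1311978$)
$w = \frac{4773765}{922336}$ ($w = \frac{2397818 + 2375947}{-1311978 + 2234314} = \frac{4773765}{922336} \approx 5.1757$)
$\frac{1}{\left(1881818 + 871403\right) \left(1404636 - \frac{934298}{683478}\right)} - w = \frac{1}{\left(1881818 + 871403\right) \left(1404636 - \frac{934298}{683478}\right)} - \frac{4773765}{922336} = \frac{1}{2753221 \left(1404636 - \frac{467149}{341739}\right)} - \frac{4773765}{922336} = \frac{1}{2753221 \cdot \frac{480018434855}{341739}} - \frac{4773765}{922336} = \frac{1}{\frac{1321596835229917955}{341739}} - \frac{4773765}{922336} = \frac{341739}{1321596835229917955} - \frac{4773765}{922336} = - \frac{6308992716131034088268271}{1218956338618621606942880}$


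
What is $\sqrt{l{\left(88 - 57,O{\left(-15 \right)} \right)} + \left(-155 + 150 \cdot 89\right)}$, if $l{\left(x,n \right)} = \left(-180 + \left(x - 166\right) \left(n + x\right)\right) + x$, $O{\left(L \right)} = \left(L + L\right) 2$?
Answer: $\sqrt{16961} \approx 130.23$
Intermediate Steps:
$O{\left(L \right)} = 4 L$ ($O{\left(L \right)} = 2 L 2 = 4 L$)
$l{\left(x,n \right)} = -180 + x + \left(-166 + x\right) \left(n + x\right)$ ($l{\left(x,n \right)} = \left(-180 + \left(-166 + x\right) \left(n + x\right)\right) + x = -180 + x + \left(-166 + x\right) \left(n + x\right)$)
$\sqrt{l{\left(88 - 57,O{\left(-15 \right)} \right)} + \left(-155 + 150 \cdot 89\right)} = \sqrt{\left(-180 + \left(88 - 57\right)^{2} - 166 \cdot 4 \left(-15\right) - 165 \left(88 - 57\right) + 4 \left(-15\right) \left(88 - 57\right)\right) + \left(-155 + 150 \cdot 89\right)} = \sqrt{\left(-180 + 31^{2} - -9960 - 5115 - 1860\right) + \left(-155 + 13350\right)} = \sqrt{\left(-180 + 961 + 9960 - 5115 - 1860\right) + 13195} = \sqrt{3766 + 13195} = \sqrt{16961}$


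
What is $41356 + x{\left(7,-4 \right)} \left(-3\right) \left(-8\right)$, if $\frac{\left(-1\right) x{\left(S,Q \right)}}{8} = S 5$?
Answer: $34636$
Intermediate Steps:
$x{\left(S,Q \right)} = - 40 S$ ($x{\left(S,Q \right)} = - 8 S 5 = - 8 \cdot 5 S = - 40 S$)
$41356 + x{\left(7,-4 \right)} \left(-3\right) \left(-8\right) = 41356 + \left(-40\right) 7 \left(-3\right) \left(-8\right) = 41356 + \left(-280\right) \left(-3\right) \left(-8\right) = 41356 + 840 \left(-8\right) = 41356 - 6720 = 34636$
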